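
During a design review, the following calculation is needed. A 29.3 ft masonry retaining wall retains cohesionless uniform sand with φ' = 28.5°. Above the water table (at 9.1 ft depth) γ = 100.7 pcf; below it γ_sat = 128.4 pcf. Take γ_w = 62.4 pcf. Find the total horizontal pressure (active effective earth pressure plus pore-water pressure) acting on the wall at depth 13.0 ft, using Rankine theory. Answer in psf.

659 psf

K_a = (1 − sin φ)/(1 + sin φ) = 0.3540.
γ' = 128.4 − 62.4 = 66.00 pcf.
Effective vertical stress at 13.0 ft: σ'_v = 100.7×9.1 + 66.00×3.90 = 1174 psf.
σ'_h = K_a σ'_v = 0.3540 × 1174 = 415.5 psf; u = γ_w × 3.90 = 243.4 psf.
Total σ_h = 415.5 + 243.4 = 658.8 psf.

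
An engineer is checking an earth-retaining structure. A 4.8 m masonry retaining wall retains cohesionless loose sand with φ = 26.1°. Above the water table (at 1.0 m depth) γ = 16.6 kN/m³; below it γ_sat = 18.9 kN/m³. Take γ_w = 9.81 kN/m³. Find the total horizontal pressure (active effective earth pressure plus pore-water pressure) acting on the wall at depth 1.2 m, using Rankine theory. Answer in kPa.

9.13 kPa

K_a = (1 − sin φ)/(1 + sin φ) = 0.3889.
γ' = 18.9 − 9.81 = 9.090 kN/m³.
Effective vertical stress at 1.2 m: σ'_v = 16.6×1.0 + 9.090×0.200 = 18.42 kPa.
σ'_h = K_a σ'_v = 0.3889 × 18.42 = 7.164 kPa; u = γ_w × 0.200 = 1.962 kPa.
Total σ_h = 7.164 + 1.962 = 9.126 kPa.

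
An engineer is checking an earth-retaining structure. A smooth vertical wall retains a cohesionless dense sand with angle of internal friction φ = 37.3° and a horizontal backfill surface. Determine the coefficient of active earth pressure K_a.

0.245

K_a = (1 − sin φ)/(1 + sin φ) = (1 − sin 37.3°)/(1 + sin 37.3°) = 0.2453.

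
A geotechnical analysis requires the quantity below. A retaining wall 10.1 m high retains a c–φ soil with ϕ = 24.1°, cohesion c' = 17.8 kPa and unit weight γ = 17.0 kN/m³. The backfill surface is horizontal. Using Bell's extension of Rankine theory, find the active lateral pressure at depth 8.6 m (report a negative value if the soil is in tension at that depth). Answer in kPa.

38.3 kPa

K_a = (1 − sin φ)/(1 + sin φ) = 0.4201.
σ_a = K_a γ z − 2c√K_a = 0.4201×17.0×8.6 − 2×17.8×0.6482 = 38.35 kPa.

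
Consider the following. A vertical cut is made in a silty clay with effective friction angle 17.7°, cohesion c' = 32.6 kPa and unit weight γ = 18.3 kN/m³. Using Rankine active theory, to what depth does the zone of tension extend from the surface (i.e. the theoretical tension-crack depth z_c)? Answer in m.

4.88 m

K_a = tan²(45° − 17.7°/2) = 0.5337; √K_a = 0.7306.
The active pressure is zero where K_a γ z = 2c√K_a, so z_c = 2c/(γ√K_a) = 2×32.6/(18.3×0.7306) = 4.877 m.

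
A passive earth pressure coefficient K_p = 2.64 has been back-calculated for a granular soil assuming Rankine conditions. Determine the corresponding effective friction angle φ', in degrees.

K_p = (1+sin φ)/(1−sin φ) ⇒ sin φ = (K_p − 1)/(K_p + 1) = 0.4505.
φ = arcsin(0.4505) = 26.78°.

26.8°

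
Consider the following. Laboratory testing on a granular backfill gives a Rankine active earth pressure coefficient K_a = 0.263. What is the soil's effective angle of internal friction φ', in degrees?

K_a = tan²(45° − φ/2) ⇒ 45° − φ/2 = arctan(√0.263) = 27.15°.
φ = 2(45° − 27.15°) = 35.70°.

35.7°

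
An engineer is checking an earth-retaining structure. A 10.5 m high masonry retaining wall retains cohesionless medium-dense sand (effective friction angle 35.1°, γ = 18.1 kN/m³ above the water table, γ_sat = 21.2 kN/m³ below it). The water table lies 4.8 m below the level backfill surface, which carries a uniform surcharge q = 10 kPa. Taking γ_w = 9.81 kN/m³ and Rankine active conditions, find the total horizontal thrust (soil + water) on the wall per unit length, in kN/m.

428 kN/m

K_a = tan²(45° − φ/2) = 0.2698.
γ' = 21.2 − 9.81 = 11.39 kN/m³. h₂ = H − d_w = 5.7 m.
σ'_h: at surface K_a·q = 2.698; at WT K_a(q+γd_w) = 26.14; at base K_a(q+γd_w+γ'h₂) = 43.66 kPa.
P₁ = ½(2.698+26.14)×4.8 = 69.22; P₂ = ½(26.14+43.66)×5.7 = 198.9; P_w = ½γ_w h₂² = 159.4.
Total = 69.22+198.9+159.4 = 427.5 kN/m.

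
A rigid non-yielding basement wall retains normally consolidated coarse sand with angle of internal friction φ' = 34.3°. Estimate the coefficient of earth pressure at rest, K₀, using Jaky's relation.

0.436

K₀ = 1 − sin φ' = 1 − sin 34.3° = 0.4365.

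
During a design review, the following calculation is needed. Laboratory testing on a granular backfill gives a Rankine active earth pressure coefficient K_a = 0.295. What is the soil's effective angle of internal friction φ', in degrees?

K_a = tan²(45° − φ/2) ⇒ 45° − φ/2 = arctan(√0.295) = 28.51°.
φ = 2(45° − 28.51°) = 32.98°.

33.0°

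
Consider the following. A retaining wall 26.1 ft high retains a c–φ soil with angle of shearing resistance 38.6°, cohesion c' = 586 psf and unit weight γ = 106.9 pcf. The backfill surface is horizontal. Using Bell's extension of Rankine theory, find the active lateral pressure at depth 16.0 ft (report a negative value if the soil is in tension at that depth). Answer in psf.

K_a = (1 − sin φ)/(1 + sin φ) = 0.2316.
σ_a = K_a γ z − 2c√K_a = 0.2316×106.9×16.0 − 2×586×0.4813 = -167.9 psf.

-168 psf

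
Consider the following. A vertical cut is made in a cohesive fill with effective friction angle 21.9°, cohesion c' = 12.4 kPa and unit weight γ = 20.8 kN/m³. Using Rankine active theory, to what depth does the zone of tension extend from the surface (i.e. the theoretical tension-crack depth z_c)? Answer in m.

K_a = tan²(45° − 21.9°/2) = 0.4567; √K_a = 0.6758.
The active pressure is zero where K_a γ z = 2c√K_a, so z_c = 2c/(γ√K_a) = 2×12.4/(20.8×0.6758) = 1.764 m.

1.76 m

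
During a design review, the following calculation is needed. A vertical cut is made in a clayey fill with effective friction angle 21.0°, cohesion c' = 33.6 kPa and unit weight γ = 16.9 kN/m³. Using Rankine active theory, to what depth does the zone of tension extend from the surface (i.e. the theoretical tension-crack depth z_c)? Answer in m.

5.79 m

K_a = tan²(45° − 21.0°/2) = 0.4724; √K_a = 0.6873.
The active pressure is zero where K_a γ z = 2c√K_a, so z_c = 2c/(γ√K_a) = 2×33.6/(16.9×0.6873) = 5.786 m.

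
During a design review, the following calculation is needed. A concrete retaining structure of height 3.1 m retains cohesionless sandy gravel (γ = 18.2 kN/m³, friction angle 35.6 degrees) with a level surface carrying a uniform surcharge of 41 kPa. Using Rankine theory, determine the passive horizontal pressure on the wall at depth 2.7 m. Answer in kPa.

K_p = (1 + sin φ)/(1 − sin φ) = 3.786.
σ_v = γz + q = 18.2 × 2.7 + 41 = 90.14 kPa.
σ_h = K_p σ_v = 3.786 × 90.14 = 341.3 kPa.

341 kPa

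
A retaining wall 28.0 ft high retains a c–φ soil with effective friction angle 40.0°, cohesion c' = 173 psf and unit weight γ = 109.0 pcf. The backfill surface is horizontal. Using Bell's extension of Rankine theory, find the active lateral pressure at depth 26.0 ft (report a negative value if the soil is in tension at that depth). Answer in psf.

K_a = (1 − sin φ)/(1 + sin φ) = 0.2174.
σ_a = K_a γ z − 2c√K_a = 0.2174×109.0×26.0 − 2×173×0.4663 = 454.9 psf.

455 psf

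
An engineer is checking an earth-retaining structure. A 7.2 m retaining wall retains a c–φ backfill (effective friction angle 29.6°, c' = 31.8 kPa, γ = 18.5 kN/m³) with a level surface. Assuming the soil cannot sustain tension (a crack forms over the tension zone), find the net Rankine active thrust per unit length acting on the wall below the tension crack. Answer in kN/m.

5.24 kN/m

K_a = 0.3387; √K_a = 0.5820.
Tension-crack depth z_c = 2c/(γ√K_a) = 2×31.8/(18.5×0.5820) = 5.907 m.
σ_a at base = K_a γ H − 2c√K_a = 0.3387×18.5×7.2 − 2×31.8×0.5820 = 8.104 kPa.
P_a = ½ × 8.104 × (H − z_c) = 0.5×8.104×1.293 = 5.240 kN/m.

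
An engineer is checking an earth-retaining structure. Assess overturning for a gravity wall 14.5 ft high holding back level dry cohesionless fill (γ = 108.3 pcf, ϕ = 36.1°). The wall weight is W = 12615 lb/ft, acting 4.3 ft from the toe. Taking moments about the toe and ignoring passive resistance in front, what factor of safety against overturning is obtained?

K_a = tan²(45° − 36.1°/2) = 0.2585.
P_a = ½K_aγH² = 0.5×0.2585×108.3×14.5² = 2943 lb/ft, acting at H/3 = 4.833 ft above the base.
Overturning moment M_o = P_a × H/3 = 2943 × 4.833 = 14220.
Resisting moment M_r = W × 4.3 = 12615 × 4.3 = 54240.
FS_overturning = M_r/M_o = 54240/14220 = 3.813.

3.81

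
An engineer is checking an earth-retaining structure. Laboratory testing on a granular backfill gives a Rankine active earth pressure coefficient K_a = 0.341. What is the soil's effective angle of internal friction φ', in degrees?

29.4°

K_a = tan²(45° − φ/2) ⇒ 45° − φ/2 = arctan(√0.341) = 30.28°.
φ = 2(45° − 30.28°) = 29.43°.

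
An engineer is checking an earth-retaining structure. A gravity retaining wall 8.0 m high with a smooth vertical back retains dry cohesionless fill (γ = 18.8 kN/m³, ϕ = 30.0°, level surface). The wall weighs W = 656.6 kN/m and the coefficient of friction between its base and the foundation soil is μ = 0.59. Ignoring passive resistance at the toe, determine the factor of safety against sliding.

K_a = tan²(45° − 30.0°/2) = 0.3333.
P_a = ½K_aγH² = 0.5×0.3333×18.8×8.0² = 200.5 kN/m, acting at H/3 = 2.667 m above the base.
FS_sliding = μW / P_a = 0.59×656.6 / 200.5 = 1.932.

1.93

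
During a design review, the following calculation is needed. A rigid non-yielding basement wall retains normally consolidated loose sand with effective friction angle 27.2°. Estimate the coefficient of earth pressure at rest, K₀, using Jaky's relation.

0.543

K₀ = 1 − sin φ' = 1 − sin 27.2° = 0.5429.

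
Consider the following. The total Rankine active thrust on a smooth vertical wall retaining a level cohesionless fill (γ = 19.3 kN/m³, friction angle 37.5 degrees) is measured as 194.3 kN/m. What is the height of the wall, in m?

K_a = 0.2432. P_a = ½ K_a γ H² ⇒ H = √(2P_a/(K_a γ)).
H = √(2×194.3/(0.2432×19.3)) = 9.099 m.

9.10 m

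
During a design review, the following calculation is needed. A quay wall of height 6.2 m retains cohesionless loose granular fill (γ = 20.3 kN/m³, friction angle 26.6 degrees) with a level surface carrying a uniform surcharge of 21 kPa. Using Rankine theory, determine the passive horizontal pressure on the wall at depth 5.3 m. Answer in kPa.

K_p = (1 + sin φ)/(1 − sin φ) = 2.622.
σ_v = γz + q = 20.3 × 5.3 + 21 = 128.6 kPa.
σ_h = K_p σ_v = 2.622 × 128.6 = 337.1 kPa.

337 kPa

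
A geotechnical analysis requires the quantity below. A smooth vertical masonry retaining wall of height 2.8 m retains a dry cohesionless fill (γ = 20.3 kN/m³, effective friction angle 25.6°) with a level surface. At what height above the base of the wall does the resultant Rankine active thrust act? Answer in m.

K_a = 0.3966.
The pressure distribution is triangular, so the resultant acts at H/3 above the base = 2.8/3 = 0.9333 m.

0.933 m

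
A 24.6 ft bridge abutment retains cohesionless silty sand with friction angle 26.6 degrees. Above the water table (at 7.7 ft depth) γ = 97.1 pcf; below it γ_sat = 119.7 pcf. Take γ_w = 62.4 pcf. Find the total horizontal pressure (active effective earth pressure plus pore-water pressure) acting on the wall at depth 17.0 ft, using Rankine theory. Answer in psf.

K_a = (1 − sin φ)/(1 + sin φ) = 0.3814.
γ' = 119.7 − 62.4 = 57.30 pcf.
Effective vertical stress at 17.0 ft: σ'_v = 97.1×7.7 + 57.30×9.30 = 1281 psf.
σ'_h = K_a σ'_v = 0.3814 × 1281 = 488.5 psf; u = γ_w × 9.30 = 580.3 psf.
Total σ_h = 488.5 + 580.3 = 1069 psf.

1070 psf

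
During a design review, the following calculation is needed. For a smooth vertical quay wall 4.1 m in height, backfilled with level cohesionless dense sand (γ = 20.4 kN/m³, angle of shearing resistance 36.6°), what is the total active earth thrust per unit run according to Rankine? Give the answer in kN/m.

K_a = tan²(45° − φ/2) = 0.2530.
P_a = ½ K_a γ H² = 0.5 × 0.2530 × 20.4 × 4.1² = 43.37 kN/m.

43.4 kN/m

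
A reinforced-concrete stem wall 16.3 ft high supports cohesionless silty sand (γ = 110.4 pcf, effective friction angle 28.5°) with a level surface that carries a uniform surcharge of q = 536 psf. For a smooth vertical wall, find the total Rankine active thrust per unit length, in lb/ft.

K_a = tan²(45° − φ/2) = 0.3540.
Soil triangle: ½ K_a γ H² = 0.5×0.3540×110.4×16.3² = 5191 lb/ft.
Surcharge rectangle: K_a q H = 0.3540×536×16.3 = 3092 lb/ft.
Total = 5191 + 3092 = 8283 lb/ft.

8280 lb/ft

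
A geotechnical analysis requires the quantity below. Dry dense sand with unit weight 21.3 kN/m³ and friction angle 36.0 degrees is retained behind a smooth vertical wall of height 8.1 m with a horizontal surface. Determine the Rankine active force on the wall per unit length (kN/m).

K_a = tan²(45° − φ/2) = 0.2596.
P_a = ½ K_a γ H² = 0.5 × 0.2596 × 21.3 × 8.1² = 181.4 kN/m.

181 kN/m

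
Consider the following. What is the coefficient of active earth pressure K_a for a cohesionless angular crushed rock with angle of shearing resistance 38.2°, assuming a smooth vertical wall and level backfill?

K_a = (1 − sin φ)/(1 + sin φ) = (1 − sin 38.2°)/(1 + sin 38.2°) = 0.2358.

0.236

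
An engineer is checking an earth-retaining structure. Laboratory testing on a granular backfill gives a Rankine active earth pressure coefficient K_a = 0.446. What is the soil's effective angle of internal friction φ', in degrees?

22.5°

K_a = tan²(45° − φ/2) ⇒ 45° − φ/2 = arctan(√0.446) = 33.74°.
φ = 2(45° − 33.74°) = 22.53°.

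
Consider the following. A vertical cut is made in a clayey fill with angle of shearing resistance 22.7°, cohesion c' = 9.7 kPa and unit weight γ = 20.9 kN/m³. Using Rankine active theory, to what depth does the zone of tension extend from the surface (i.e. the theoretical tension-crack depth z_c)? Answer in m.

K_a = tan²(45° − 22.7°/2) = 0.4431; √K_a = 0.6657.
The active pressure is zero where K_a γ z = 2c√K_a, so z_c = 2c/(γ√K_a) = 2×9.7/(20.9×0.6657) = 1.394 m.

1.39 m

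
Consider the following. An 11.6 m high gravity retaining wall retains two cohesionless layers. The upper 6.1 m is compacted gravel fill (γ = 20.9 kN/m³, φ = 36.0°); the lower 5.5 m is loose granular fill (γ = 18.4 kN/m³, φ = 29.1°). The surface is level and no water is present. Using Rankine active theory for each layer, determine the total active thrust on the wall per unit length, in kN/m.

K_a1 = tan²(45°−36.0°/2) = 0.2596; K_a2 = tan²(45°−29.1°/2) = 0.3456.
Layer 1: σ at base = K_a1 γ₁ h₁ = 33.10 kPa; P₁ = ½×33.10×6.1 = 101.0.
Layer 2: σ_v at top = γ₁h₁ = 127.5; σ_h top = K_a2×127.5 = 44.06; σ_h base = K_a2×(127.5+18.4×5.5) = 79.03.
P₂ = ½(44.06+79.03)×5.5 = 338.5. Total P_a = 101.0+338.5 = 439.5 kN/m.

439 kN/m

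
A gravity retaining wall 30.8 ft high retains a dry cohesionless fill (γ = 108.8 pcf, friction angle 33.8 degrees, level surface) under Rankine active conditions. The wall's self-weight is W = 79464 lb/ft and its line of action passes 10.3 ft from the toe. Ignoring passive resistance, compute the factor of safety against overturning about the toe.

5.42

K_a = tan²(45° − 33.8°/2) = 0.2851.
P_a = ½K_aγH² = 0.5×0.2851×108.8×30.8² = 14710 lb/ft, acting at H/3 = 10.27 ft above the base.
Overturning moment M_o = P_a × H/3 = 14710 × 10.27 = 151100.
Resisting moment M_r = W × 10.3 = 79464 × 10.3 = 818500.
FS_overturning = M_r/M_o = 818500/151100 = 5.418.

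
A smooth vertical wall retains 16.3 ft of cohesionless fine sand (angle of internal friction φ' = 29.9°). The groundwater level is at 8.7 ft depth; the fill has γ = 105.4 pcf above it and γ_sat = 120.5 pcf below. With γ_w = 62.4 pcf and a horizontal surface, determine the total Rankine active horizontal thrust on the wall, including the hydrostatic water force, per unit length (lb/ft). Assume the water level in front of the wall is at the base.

6030 lb/ft

K_a = tan²(45° − φ/2) = 0.3347.
γ' = 120.5 − 62.4 = 58.10 pcf. Depth below WT = 7.6 ft.
σ'_h at WT = K_a γ d_w = 306.9 psf; at base = 306.9 + K_a γ' × 7.6 = 454.7 psf.
P₁ (0–8.7 ft) = ½×306.9×8.7 = 1335. P₂ (8.7–16.3 ft) = ½(306.9+454.7)×7.6 = 2894.
P_w = ½ γ_w h₂² = 0.5×62.4×7.6² = 1802. Total = 1335+2894+1802 = 6031 lb/ft.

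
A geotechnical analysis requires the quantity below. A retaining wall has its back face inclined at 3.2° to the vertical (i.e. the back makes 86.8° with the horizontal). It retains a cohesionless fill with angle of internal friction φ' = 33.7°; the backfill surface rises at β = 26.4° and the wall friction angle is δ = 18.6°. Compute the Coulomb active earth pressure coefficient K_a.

0.445

K_a = sin²(α+φ) / [sin²α · sin(α−δ) · (1 + √{sin(φ+δ)sin(φ−β) / (sin(α−δ)sin(α+β))})²].
With α = 86.8°, φ = 33.7°, δ = 18.6°, β = 26.4°: K_a = 0.4445.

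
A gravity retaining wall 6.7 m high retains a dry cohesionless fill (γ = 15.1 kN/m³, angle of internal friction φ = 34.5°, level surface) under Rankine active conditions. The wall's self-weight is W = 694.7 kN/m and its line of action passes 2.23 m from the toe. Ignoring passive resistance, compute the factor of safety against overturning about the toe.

7.39

K_a = tan²(45° − 34.5°/2) = 0.2768.
P_a = ½K_aγH² = 0.5×0.2768×15.1×6.7² = 93.82 kN/m, acting at H/3 = 2.233 m above the base.
Overturning moment M_o = P_a × H/3 = 93.82 × 2.233 = 209.5.
Resisting moment M_r = W × 2.23 = 694.7 × 2.23 = 1549.
FS_overturning = M_r/M_o = 1549/209.5 = 7.394.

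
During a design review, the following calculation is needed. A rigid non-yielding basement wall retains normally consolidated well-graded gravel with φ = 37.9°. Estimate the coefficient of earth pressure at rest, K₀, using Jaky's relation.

K₀ = 1 − sin φ' = 1 − sin 37.9° = 0.3857.

0.386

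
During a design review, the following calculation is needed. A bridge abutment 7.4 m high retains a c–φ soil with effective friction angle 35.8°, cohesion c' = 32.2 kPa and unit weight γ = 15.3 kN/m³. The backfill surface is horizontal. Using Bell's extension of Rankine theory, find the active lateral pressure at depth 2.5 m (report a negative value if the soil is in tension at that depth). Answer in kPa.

-22.9 kPa

K_a = (1 − sin φ)/(1 + sin φ) = 0.2619.
σ_a = K_a γ z − 2c√K_a = 0.2619×15.3×2.5 − 2×32.2×0.5117 = -22.94 kPa.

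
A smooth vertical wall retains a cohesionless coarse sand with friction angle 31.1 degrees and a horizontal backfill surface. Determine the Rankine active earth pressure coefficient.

K_a = tan²(45° − φ/2) = tan²(29.45°) = 0.3188.

0.319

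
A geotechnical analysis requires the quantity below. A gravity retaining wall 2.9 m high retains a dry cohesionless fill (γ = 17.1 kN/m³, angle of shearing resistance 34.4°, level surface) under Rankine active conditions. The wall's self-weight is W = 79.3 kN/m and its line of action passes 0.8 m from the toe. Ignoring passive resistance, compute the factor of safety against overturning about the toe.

K_a = tan²(45° − 34.4°/2) = 0.2780.
P_a = ½K_aγH² = 0.5×0.2780×17.1×2.9² = 19.99 kN/m, acting at H/3 = 0.9667 m above the base.
Overturning moment M_o = P_a × H/3 = 19.99 × 0.9667 = 19.32.
Resisting moment M_r = W × 0.8 = 79.3 × 0.8 = 63.44.
FS_overturning = M_r/M_o = 63.44/19.32 = 3.283.

3.28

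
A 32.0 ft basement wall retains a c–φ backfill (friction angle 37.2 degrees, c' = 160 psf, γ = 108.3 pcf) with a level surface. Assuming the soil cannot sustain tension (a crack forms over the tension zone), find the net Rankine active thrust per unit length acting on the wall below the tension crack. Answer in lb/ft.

9050 lb/ft

K_a = 0.2464; √K_a = 0.4964.
Tension-crack depth z_c = 2c/(γ√K_a) = 2×160/(108.3×0.4964) = 5.952 ft.
σ_a at base = K_a γ H − 2c√K_a = 0.2464×108.3×32.0 − 2×160×0.4964 = 695.1 psf.
P_a = ½ × 695.1 × (H − z_c) = 0.5×695.1×26.05 = 9053 lb/ft.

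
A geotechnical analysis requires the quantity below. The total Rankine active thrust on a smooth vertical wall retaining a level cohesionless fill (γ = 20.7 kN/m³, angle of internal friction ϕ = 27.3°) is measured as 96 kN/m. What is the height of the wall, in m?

5.00 m

K_a = 0.3711. P_a = ½ K_a γ H² ⇒ H = √(2P_a/(K_a γ)).
H = √(2×96/(0.3711×20.7)) = 4.999 m.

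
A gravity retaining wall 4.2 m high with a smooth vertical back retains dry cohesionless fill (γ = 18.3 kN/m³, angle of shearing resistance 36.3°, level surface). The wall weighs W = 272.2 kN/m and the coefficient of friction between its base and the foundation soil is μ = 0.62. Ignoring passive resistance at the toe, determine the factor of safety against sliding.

4.08

K_a = tan²(45° − 36.3°/2) = 0.2563.
P_a = ½K_aγH² = 0.5×0.2563×18.3×4.2² = 41.36 kN/m, acting at H/3 = 1.400 m above the base.
FS_sliding = μW / P_a = 0.62×272.2 / 41.36 = 4.080.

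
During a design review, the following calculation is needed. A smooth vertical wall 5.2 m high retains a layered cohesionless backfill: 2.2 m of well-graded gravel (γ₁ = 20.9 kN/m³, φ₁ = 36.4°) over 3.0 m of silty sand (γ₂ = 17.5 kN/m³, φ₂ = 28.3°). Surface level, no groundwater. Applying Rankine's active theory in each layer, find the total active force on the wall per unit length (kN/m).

K_a1 = tan²(45°−36.4°/2) = 0.2552; K_a2 = tan²(45°−28.3°/2) = 0.3568.
Layer 1: σ at base = K_a1 γ₁ h₁ = 11.73 kPa; P₁ = ½×11.73×2.2 = 12.91.
Layer 2: σ_v at top = γ₁h₁ = 45.98; σ_h top = K_a2×45.98 = 16.40; σ_h base = K_a2×(45.98+17.5×3.0) = 35.13.
P₂ = ½(16.40+35.13)×3.0 = 77.31. Total P_a = 12.91+77.31 = 90.21 kN/m.

90.2 kN/m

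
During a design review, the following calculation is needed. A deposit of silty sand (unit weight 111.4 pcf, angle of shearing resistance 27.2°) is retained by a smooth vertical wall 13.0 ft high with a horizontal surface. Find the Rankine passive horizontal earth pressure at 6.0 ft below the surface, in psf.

K_p = (1 + sin φ)/(1 − sin φ) = 2.684.
σ_h = K_p γ z = 2.684 × 111.4 × 6.0 = 1794 psf.

1790 psf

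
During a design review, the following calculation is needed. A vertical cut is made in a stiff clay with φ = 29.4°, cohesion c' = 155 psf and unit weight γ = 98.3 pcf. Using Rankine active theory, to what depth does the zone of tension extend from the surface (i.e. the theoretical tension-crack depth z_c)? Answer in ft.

5.40 ft

K_a = tan²(45° − 29.4°/2) = 0.3415; √K_a = 0.5844.
The active pressure is zero where K_a γ z = 2c√K_a, so z_c = 2c/(γ√K_a) = 2×155/(98.3×0.5844) = 5.397 ft.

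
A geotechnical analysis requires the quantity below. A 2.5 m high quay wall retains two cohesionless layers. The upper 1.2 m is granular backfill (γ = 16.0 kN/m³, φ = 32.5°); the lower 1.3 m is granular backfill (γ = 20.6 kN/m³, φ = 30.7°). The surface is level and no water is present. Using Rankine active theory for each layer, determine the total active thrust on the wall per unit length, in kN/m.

K_a1 = tan²(45°−32.5°/2) = 0.3010; K_a2 = tan²(45°−30.7°/2) = 0.3240.
Layer 1: σ at base = K_a1 γ₁ h₁ = 5.779 kPa; P₁ = ½×5.779×1.2 = 3.467.
Layer 2: σ_v at top = γ₁h₁ = 19.20; σ_h top = K_a2×19.20 = 6.221; σ_h base = K_a2×(19.20+20.6×1.3) = 14.90.
P₂ = ½(6.221+14.90)×1.3 = 13.73. Total P_a = 3.467+13.73 = 17.20 kN/m.

17.2 kN/m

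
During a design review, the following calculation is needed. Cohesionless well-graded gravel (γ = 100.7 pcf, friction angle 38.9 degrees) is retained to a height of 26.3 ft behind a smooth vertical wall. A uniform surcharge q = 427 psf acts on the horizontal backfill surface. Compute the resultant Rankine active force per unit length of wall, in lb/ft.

10500 lb/ft

K_a = tan²(45° − φ/2) = 0.2285.
Soil triangle: ½ K_a γ H² = 0.5×0.2285×100.7×26.3² = 7959 lb/ft.
Surcharge rectangle: K_a q H = 0.2285×427×26.3 = 2566 lb/ft.
Total = 7959 + 2566 = 10530 lb/ft.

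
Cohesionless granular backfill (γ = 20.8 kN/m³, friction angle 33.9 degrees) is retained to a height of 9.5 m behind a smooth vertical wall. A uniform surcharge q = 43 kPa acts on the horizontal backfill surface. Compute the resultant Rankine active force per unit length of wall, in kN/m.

K_a = tan²(45° − φ/2) = 0.2839.
Soil triangle: ½ K_a γ H² = 0.5×0.2839×20.8×9.5² = 266.5 kN/m.
Surcharge rectangle: K_a q H = 0.2839×43×9.5 = 116.0 kN/m.
Total = 266.5 + 116.0 = 382.5 kN/m.

382 kN/m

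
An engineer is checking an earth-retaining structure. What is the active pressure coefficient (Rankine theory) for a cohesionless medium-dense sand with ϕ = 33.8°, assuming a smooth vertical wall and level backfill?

K_a = (1 − sin φ)/(1 + sin φ) = (1 − sin 33.8°)/(1 + sin 33.8°) = 0.2851.

0.285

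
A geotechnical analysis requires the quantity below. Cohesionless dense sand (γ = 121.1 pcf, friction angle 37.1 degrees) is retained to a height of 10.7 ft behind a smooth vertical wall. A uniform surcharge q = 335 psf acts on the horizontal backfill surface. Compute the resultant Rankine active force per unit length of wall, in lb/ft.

K_a = tan²(45° − φ/2) = 0.2475.
Soil triangle: ½ K_a γ H² = 0.5×0.2475×121.1×10.7² = 1716 lb/ft.
Surcharge rectangle: K_a q H = 0.2475×335×10.7 = 887.2 lb/ft.
Total = 1716 + 887.2 = 2603 lb/ft.

2600 lb/ft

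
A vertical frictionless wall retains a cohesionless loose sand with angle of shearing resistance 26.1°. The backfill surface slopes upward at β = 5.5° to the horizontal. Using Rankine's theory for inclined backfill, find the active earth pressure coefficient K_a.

0.395

K_a = cos β · (cos β − √(cos²β − cos²φ)) / (cos β + √(cos²β − cos²φ)).
cos β = 0.9954, cos φ = 0.8980, √(cos²β − cos²φ) = 0.4294.
K_a = 0.9954 × (0.9954 − 0.4294)/(0.9954 + 0.4294) = 0.3954.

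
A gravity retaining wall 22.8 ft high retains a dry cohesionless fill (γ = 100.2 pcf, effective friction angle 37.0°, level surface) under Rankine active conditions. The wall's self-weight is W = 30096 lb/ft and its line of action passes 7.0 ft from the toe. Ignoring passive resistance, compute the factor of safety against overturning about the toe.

K_a = tan²(45° − 37.0°/2) = 0.2486.
P_a = ½K_aγH² = 0.5×0.2486×100.2×22.8² = 6474 lb/ft, acting at H/3 = 7.600 ft above the base.
Overturning moment M_o = P_a × H/3 = 6474 × 7.600 = 49200.
Resisting moment M_r = W × 7.0 = 30096 × 7.0 = 210700.
FS_overturning = M_r/M_o = 210700/49200 = 4.282.

4.28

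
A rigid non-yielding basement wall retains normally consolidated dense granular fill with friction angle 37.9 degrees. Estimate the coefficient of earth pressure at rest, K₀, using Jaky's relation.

K₀ = 1 − sin φ' = 1 − sin 37.9° = 0.3857.

0.386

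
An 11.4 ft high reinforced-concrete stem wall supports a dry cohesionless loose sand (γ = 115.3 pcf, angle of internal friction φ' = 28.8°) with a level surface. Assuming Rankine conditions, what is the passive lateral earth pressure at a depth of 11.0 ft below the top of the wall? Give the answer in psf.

3630 psf

K_p = (1 + sin φ)/(1 − sin φ) = 2.859.
σ_h = K_p γ z = 2.859 × 115.3 × 11.0 = 3626 psf.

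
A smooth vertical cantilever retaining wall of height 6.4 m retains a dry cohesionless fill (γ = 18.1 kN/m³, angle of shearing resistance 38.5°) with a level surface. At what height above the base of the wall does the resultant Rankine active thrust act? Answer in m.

K_a = 0.2327.
The pressure distribution is triangular, so the resultant acts at H/3 above the base = 6.4/3 = 2.133 m.

2.13 m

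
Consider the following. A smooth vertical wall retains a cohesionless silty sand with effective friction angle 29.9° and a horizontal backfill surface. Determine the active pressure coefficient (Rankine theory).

K_a = (1 − sin φ)/(1 + sin φ) = (1 − sin 29.9°)/(1 + sin 29.9°) = 0.3347.

0.335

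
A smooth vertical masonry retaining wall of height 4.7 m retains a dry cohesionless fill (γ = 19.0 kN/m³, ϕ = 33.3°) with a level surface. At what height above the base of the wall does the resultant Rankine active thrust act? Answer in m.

1.57 m

K_a = 0.2911.
The pressure distribution is triangular, so the resultant acts at H/3 above the base = 4.7/3 = 1.567 m.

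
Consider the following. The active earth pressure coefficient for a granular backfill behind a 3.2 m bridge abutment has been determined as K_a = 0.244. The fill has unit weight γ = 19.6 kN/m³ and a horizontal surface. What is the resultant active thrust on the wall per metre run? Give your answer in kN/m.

24.5 kN/m

P = ½ K_a γ H² = 0.5 × 0.244 × 19.6 × 3.2² = 24.49 kN/m.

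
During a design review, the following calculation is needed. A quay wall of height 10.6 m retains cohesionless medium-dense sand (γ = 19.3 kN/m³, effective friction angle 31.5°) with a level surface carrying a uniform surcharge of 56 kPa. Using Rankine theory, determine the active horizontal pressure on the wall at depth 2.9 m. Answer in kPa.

K_a = (1 − sin φ)/(1 + sin φ) = 0.3136.
σ_v = γz + q = 19.3 × 2.9 + 56 = 112.0 kPa.
σ_h = K_a σ_v = 0.3136 × 112.0 = 35.12 kPa.

35.1 kPa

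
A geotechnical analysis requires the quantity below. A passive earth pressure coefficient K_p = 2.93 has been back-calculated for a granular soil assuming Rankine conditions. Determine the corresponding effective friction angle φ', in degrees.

29.4°

K_p = (1+sin φ)/(1−sin φ) ⇒ sin φ = (K_p − 1)/(K_p + 1) = 0.4911.
φ = arcsin(0.4911) = 29.41°.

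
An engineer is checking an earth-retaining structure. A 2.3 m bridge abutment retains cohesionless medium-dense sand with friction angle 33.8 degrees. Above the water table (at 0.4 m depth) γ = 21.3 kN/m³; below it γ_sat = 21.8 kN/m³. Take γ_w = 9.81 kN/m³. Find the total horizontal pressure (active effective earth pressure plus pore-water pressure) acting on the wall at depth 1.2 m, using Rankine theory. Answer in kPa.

K_a = (1 − sin φ)/(1 + sin φ) = 0.2851.
γ' = 21.8 − 9.81 = 11.99 kN/m³.
Effective vertical stress at 1.2 m: σ'_v = 21.3×0.4 + 11.99×0.800 = 18.11 kPa.
σ'_h = K_a σ'_v = 0.2851 × 18.11 = 5.164 kPa; u = γ_w × 0.800 = 7.848 kPa.
Total σ_h = 5.164 + 7.848 = 13.01 kPa.

13.0 kPa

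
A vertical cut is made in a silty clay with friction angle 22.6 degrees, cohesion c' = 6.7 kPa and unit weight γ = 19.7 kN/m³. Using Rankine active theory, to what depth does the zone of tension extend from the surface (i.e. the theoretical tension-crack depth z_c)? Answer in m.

K_a = tan²(45° − 22.6°/2) = 0.4448; √K_a = 0.6669.
The active pressure is zero where K_a γ z = 2c√K_a, so z_c = 2c/(γ√K_a) = 2×6.7/(19.7×0.6669) = 1.020 m.

1.02 m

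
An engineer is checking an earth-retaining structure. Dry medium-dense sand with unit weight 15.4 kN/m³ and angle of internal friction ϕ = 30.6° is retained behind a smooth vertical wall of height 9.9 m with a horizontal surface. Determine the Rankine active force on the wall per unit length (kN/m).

K_a = tan²(45° − φ/2) = 0.3253.
P_a = ½ K_a γ H² = 0.5 × 0.3253 × 15.4 × 9.9² = 245.5 kN/m.

246 kN/m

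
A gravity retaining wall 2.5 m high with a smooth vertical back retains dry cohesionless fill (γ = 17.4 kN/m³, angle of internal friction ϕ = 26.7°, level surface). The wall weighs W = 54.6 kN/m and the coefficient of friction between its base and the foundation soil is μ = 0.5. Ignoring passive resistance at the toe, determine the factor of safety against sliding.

1.32

K_a = tan²(45° − 26.7°/2) = 0.3800.
P_a = ½K_aγH² = 0.5×0.3800×17.4×2.5² = 20.66 kN/m, acting at H/3 = 0.8333 m above the base.
FS_sliding = μW / P_a = 0.5×54.6 / 20.66 = 1.321.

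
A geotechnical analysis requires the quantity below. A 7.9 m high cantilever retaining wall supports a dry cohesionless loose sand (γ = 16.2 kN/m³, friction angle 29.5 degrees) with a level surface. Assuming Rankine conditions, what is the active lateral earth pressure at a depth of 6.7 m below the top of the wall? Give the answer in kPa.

K_a = (1 − sin φ)/(1 + sin φ) = 0.3401.
σ_h = K_a γ z = 0.3401 × 16.2 × 6.7 = 36.91 kPa.

36.9 kPa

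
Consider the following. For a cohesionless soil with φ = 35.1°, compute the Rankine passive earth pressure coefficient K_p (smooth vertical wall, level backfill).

K_p = (1 + sin φ)/(1 − sin φ) = tan²(45° + 35.1°/2) = 3.706.

3.71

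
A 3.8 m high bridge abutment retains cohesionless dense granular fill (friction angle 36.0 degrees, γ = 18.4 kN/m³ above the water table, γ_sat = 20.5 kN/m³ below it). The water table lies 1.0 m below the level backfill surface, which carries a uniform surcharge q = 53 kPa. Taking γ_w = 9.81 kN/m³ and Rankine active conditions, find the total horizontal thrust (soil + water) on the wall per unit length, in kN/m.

K_a = tan²(45° − φ/2) = 0.2596.
γ' = 20.5 − 9.81 = 10.69 kN/m³. h₂ = H − d_w = 2.8 m.
σ'_h: at surface K_a·q = 13.76; at WT K_a(q+γd_w) = 18.54; at base K_a(q+γd_w+γ'h₂) = 26.31 kPa.
P₁ = ½(13.76+18.54)×1.0 = 16.15; P₂ = ½(18.54+26.31)×2.8 = 62.78; P_w = ½γ_w h₂² = 38.46.
Total = 16.15+62.78+38.46 = 117.4 kN/m.

117 kN/m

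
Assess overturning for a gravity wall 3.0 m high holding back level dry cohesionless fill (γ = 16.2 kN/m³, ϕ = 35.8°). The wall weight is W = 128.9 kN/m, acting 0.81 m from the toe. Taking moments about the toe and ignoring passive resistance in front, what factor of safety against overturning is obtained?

5.47

K_a = tan²(45° − 35.8°/2) = 0.2619.
P_a = ½K_aγH² = 0.5×0.2619×16.2×3.0² = 19.09 kN/m, acting at H/3 = 1.000 m above the base.
Overturning moment M_o = P_a × H/3 = 19.09 × 1.000 = 19.09.
Resisting moment M_r = W × 0.81 = 128.9 × 0.81 = 104.4.
FS_overturning = M_r/M_o = 104.4/19.09 = 5.469.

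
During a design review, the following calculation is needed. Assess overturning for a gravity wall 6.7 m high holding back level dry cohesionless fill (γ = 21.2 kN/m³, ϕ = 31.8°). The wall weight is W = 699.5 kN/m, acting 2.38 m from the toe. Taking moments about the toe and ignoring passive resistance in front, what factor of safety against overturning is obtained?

K_a = tan²(45° − 31.8°/2) = 0.3098.
P_a = ½K_aγH² = 0.5×0.3098×21.2×6.7² = 147.4 kN/m, acting at H/3 = 2.233 m above the base.
Overturning moment M_o = P_a × H/3 = 147.4 × 2.233 = 329.2.
Resisting moment M_r = W × 2.38 = 699.5 × 2.38 = 1665.
FS_overturning = M_r/M_o = 1665/329.2 = 5.057.

5.06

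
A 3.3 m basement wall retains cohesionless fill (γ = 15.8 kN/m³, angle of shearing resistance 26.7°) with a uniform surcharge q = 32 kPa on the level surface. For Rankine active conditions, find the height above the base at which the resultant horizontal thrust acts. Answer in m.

1.40 m

K_a = 0.3800.
Triangular part P₁ = ½K_aγH² = 32.69 at H/3 = 1.100 m; rectangular part P₂ = K_a q H = 40.12 at H/2 = 1.650 m.
ȳ = (P₁·1.100 + P₂·1.650)/(P₁+P₂) = 1.403 m.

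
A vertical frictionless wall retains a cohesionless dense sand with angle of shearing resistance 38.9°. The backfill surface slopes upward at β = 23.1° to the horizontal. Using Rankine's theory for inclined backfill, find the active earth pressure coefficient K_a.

0.280

K_a = cos β · (cos β − √(cos²β − cos²φ)) / (cos β + √(cos²β − cos²φ)).
cos β = 0.9198, cos φ = 0.7782, √(cos²β − cos²φ) = 0.4903.
K_a = 0.9198 × (0.9198 − 0.4903)/(0.9198 + 0.4903) = 0.2802.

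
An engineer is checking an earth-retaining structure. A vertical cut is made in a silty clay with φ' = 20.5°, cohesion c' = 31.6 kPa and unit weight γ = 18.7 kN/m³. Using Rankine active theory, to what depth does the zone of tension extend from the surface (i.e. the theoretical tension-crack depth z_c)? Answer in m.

4.87 m

K_a = tan²(45° − 20.5°/2) = 0.4813; √K_a = 0.6937.
The active pressure is zero where K_a γ z = 2c√K_a, so z_c = 2c/(γ√K_a) = 2×31.6/(18.7×0.6937) = 4.872 m.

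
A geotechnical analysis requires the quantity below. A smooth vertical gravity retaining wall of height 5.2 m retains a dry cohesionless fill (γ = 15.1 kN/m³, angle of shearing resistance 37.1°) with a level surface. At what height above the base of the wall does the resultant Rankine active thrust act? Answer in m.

K_a = 0.2475.
The pressure distribution is triangular, so the resultant acts at H/3 above the base = 5.2/3 = 1.733 m.

1.73 m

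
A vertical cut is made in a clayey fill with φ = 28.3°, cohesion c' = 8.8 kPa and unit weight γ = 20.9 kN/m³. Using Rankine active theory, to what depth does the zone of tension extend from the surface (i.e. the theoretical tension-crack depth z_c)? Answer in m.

K_a = tan²(45° − 28.3°/2) = 0.3568; √K_a = 0.5973.
The active pressure is zero where K_a γ z = 2c√K_a, so z_c = 2c/(γ√K_a) = 2×8.8/(20.9×0.5973) = 1.410 m.

1.41 m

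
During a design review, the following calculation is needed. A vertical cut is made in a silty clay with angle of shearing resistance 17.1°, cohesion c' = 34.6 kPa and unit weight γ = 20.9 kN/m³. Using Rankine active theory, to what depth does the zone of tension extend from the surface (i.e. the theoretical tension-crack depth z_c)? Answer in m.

K_a = tan²(45° − 17.1°/2) = 0.5455; √K_a = 0.7386.
The active pressure is zero where K_a γ z = 2c√K_a, so z_c = 2c/(γ√K_a) = 2×34.6/(20.9×0.7386) = 4.483 m.

4.48 m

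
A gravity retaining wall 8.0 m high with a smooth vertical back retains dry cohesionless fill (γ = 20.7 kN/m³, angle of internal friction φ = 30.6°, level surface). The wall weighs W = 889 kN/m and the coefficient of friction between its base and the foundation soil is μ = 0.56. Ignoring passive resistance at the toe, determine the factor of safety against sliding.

2.31

K_a = tan²(45° − 30.6°/2) = 0.3253.
P_a = ½K_aγH² = 0.5×0.3253×20.7×8.0² = 215.5 kN/m, acting at H/3 = 2.667 m above the base.
FS_sliding = μW / P_a = 0.56×889 / 215.5 = 2.310.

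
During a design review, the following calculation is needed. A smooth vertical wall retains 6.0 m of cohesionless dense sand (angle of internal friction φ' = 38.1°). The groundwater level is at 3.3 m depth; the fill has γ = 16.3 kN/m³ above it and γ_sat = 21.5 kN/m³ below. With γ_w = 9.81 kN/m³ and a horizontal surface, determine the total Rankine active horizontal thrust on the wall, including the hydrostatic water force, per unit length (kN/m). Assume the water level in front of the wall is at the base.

101 kN/m

K_a = tan²(45° − φ/2) = 0.2368.
γ' = 21.5 − 9.81 = 11.69 kN/m³. Depth below WT = 2.7 m.
σ'_h at WT = K_a γ d_w = 12.74 kPa; at base = 12.74 + K_a γ' × 2.7 = 20.21 kPa.
P₁ (0–3.3 m) = ½×12.74×3.3 = 21.02. P₂ (3.3–6.0 m) = ½(12.74+20.21)×2.7 = 44.49.
P_w = ½ γ_w h₂² = 0.5×9.81×2.7² = 35.76. Total = 21.02+44.49+35.76 = 101.3 kN/m.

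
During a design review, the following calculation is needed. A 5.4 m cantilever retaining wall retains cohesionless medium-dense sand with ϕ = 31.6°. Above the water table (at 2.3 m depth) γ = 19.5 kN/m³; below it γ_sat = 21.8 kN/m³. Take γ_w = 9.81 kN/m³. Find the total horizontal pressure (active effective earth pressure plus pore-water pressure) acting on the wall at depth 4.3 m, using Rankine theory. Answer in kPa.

41.1 kPa

K_a = (1 − sin φ)/(1 + sin φ) = 0.3123.
γ' = 21.8 − 9.81 = 11.99 kN/m³.
Effective vertical stress at 4.3 m: σ'_v = 19.5×2.3 + 11.99×2.00 = 68.83 kPa.
σ'_h = K_a σ'_v = 0.3123 × 68.83 = 21.50 kPa; u = γ_w × 2.00 = 19.62 kPa.
Total σ_h = 21.50 + 19.62 = 41.12 kPa.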